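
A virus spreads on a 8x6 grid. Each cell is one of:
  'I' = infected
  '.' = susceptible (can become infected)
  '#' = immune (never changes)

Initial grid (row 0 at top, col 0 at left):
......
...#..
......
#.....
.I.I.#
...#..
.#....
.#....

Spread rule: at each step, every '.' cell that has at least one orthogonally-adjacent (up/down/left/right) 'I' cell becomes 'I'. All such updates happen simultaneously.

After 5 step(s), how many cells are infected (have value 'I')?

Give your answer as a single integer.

Step 0 (initial): 2 infected
Step 1: +6 new -> 8 infected
Step 2: +7 new -> 15 infected
Step 3: +9 new -> 24 infected
Step 4: +10 new -> 34 infected
Step 5: +6 new -> 40 infected

Answer: 40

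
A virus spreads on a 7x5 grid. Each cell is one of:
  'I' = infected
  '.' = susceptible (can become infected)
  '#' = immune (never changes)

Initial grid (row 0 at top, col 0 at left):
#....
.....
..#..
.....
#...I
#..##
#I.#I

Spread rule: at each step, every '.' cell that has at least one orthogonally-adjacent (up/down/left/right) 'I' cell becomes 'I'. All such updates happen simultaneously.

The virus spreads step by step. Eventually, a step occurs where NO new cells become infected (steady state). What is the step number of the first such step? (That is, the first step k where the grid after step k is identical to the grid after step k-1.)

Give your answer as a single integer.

Answer: 7

Derivation:
Step 0 (initial): 3 infected
Step 1: +4 new -> 7 infected
Step 2: +5 new -> 12 infected
Step 3: +4 new -> 16 infected
Step 4: +4 new -> 20 infected
Step 5: +4 new -> 24 infected
Step 6: +3 new -> 27 infected
Step 7: +0 new -> 27 infected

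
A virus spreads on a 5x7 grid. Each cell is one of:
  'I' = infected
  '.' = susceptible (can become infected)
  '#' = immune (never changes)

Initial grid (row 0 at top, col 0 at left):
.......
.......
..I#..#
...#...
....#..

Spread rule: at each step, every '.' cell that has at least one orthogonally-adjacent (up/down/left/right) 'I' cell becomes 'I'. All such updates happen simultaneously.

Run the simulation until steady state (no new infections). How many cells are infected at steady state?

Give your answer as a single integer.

Answer: 31

Derivation:
Step 0 (initial): 1 infected
Step 1: +3 new -> 4 infected
Step 2: +6 new -> 10 infected
Step 3: +7 new -> 17 infected
Step 4: +5 new -> 22 infected
Step 5: +4 new -> 26 infected
Step 6: +2 new -> 28 infected
Step 7: +2 new -> 30 infected
Step 8: +1 new -> 31 infected
Step 9: +0 new -> 31 infected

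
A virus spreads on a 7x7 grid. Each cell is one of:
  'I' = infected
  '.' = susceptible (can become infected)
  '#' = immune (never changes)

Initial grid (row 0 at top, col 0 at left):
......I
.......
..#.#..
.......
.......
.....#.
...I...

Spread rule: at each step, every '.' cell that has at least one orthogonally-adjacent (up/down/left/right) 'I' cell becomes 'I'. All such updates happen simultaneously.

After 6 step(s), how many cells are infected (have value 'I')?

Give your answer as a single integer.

Answer: 44

Derivation:
Step 0 (initial): 2 infected
Step 1: +5 new -> 7 infected
Step 2: +8 new -> 15 infected
Step 3: +10 new -> 25 infected
Step 4: +11 new -> 36 infected
Step 5: +4 new -> 40 infected
Step 6: +4 new -> 44 infected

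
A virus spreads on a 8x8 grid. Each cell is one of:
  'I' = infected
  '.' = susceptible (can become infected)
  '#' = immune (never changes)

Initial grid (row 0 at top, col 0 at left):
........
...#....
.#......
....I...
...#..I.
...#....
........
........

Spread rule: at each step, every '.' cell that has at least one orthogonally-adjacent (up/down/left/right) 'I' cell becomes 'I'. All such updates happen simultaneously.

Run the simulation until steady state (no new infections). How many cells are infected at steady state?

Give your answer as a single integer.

Answer: 60

Derivation:
Step 0 (initial): 2 infected
Step 1: +8 new -> 10 infected
Step 2: +10 new -> 20 infected
Step 3: +11 new -> 31 infected
Step 4: +12 new -> 43 infected
Step 5: +8 new -> 51 infected
Step 6: +5 new -> 56 infected
Step 7: +3 new -> 59 infected
Step 8: +1 new -> 60 infected
Step 9: +0 new -> 60 infected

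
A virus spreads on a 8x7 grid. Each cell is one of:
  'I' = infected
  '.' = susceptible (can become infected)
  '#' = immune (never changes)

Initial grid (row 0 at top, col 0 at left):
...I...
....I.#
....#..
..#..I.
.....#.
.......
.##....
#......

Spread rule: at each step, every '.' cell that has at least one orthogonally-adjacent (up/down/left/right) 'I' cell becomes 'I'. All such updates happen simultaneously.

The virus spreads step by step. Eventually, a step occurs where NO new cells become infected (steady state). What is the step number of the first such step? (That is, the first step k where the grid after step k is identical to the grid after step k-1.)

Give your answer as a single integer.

Step 0 (initial): 3 infected
Step 1: +7 new -> 10 infected
Step 2: +8 new -> 18 infected
Step 3: +7 new -> 25 infected
Step 4: +7 new -> 32 infected
Step 5: +8 new -> 40 infected
Step 6: +5 new -> 45 infected
Step 7: +2 new -> 47 infected
Step 8: +2 new -> 49 infected
Step 9: +0 new -> 49 infected

Answer: 9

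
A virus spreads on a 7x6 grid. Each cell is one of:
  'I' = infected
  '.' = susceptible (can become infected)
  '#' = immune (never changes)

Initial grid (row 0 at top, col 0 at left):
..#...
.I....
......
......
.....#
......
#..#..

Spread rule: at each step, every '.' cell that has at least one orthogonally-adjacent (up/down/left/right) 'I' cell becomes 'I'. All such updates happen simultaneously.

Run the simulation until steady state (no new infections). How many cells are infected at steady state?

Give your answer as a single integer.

Step 0 (initial): 1 infected
Step 1: +4 new -> 5 infected
Step 2: +5 new -> 10 infected
Step 3: +6 new -> 16 infected
Step 4: +7 new -> 23 infected
Step 5: +7 new -> 30 infected
Step 6: +4 new -> 34 infected
Step 7: +1 new -> 35 infected
Step 8: +2 new -> 37 infected
Step 9: +1 new -> 38 infected
Step 10: +0 new -> 38 infected

Answer: 38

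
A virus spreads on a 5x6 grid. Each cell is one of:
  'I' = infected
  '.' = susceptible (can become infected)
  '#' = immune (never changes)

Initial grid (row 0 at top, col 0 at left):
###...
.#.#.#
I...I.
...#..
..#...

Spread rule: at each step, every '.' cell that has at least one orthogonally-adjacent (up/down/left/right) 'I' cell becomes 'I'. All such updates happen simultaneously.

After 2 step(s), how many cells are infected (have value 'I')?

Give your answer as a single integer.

Answer: 15

Derivation:
Step 0 (initial): 2 infected
Step 1: +7 new -> 9 infected
Step 2: +6 new -> 15 infected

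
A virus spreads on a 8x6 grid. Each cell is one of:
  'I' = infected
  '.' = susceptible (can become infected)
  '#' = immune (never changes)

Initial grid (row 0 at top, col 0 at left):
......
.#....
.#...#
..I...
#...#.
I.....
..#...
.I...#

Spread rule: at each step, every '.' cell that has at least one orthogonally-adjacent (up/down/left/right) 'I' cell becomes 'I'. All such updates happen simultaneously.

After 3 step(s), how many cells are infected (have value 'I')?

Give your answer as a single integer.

Step 0 (initial): 3 infected
Step 1: +9 new -> 12 infected
Step 2: +8 new -> 20 infected
Step 3: +8 new -> 28 infected

Answer: 28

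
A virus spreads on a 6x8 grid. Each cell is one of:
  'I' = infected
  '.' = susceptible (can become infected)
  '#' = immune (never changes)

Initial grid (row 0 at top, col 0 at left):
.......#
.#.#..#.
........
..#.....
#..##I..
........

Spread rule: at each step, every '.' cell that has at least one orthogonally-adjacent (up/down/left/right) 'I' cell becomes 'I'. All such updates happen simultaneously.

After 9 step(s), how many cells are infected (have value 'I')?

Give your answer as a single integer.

Answer: 40

Derivation:
Step 0 (initial): 1 infected
Step 1: +3 new -> 4 infected
Step 2: +6 new -> 10 infected
Step 3: +7 new -> 17 infected
Step 4: +5 new -> 22 infected
Step 5: +6 new -> 28 infected
Step 6: +5 new -> 33 infected
Step 7: +3 new -> 36 infected
Step 8: +3 new -> 39 infected
Step 9: +1 new -> 40 infected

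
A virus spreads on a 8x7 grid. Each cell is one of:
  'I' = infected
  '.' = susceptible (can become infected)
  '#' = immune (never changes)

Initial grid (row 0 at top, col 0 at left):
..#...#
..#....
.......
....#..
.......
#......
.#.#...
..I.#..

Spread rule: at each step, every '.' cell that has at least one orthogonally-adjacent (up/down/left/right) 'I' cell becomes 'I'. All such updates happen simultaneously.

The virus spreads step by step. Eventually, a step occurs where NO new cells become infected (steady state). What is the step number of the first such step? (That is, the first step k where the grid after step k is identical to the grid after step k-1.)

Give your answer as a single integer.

Answer: 11

Derivation:
Step 0 (initial): 1 infected
Step 1: +3 new -> 4 infected
Step 2: +2 new -> 6 infected
Step 3: +4 new -> 10 infected
Step 4: +4 new -> 14 infected
Step 5: +7 new -> 21 infected
Step 6: +6 new -> 27 infected
Step 7: +8 new -> 35 infected
Step 8: +7 new -> 42 infected
Step 9: +4 new -> 46 infected
Step 10: +2 new -> 48 infected
Step 11: +0 new -> 48 infected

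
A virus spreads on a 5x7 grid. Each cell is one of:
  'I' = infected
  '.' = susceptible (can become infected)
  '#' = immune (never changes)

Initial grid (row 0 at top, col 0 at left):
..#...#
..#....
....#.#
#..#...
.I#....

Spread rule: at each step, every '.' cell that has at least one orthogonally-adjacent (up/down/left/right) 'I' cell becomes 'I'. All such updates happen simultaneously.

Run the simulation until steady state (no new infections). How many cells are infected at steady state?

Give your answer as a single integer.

Answer: 27

Derivation:
Step 0 (initial): 1 infected
Step 1: +2 new -> 3 infected
Step 2: +2 new -> 5 infected
Step 3: +3 new -> 8 infected
Step 4: +3 new -> 11 infected
Step 5: +2 new -> 13 infected
Step 6: +2 new -> 15 infected
Step 7: +2 new -> 17 infected
Step 8: +3 new -> 20 infected
Step 9: +1 new -> 21 infected
Step 10: +3 new -> 24 infected
Step 11: +2 new -> 26 infected
Step 12: +1 new -> 27 infected
Step 13: +0 new -> 27 infected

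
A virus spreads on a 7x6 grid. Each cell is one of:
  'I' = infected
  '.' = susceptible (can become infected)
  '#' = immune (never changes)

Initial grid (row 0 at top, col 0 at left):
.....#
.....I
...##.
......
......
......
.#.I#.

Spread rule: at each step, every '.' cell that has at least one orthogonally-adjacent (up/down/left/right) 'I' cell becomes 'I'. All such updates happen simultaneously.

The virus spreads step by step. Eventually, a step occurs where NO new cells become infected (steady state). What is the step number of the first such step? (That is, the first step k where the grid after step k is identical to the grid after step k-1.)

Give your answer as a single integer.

Step 0 (initial): 2 infected
Step 1: +4 new -> 6 infected
Step 2: +6 new -> 12 infected
Step 3: +9 new -> 21 infected
Step 4: +7 new -> 28 infected
Step 5: +6 new -> 34 infected
Step 6: +3 new -> 37 infected
Step 7: +0 new -> 37 infected

Answer: 7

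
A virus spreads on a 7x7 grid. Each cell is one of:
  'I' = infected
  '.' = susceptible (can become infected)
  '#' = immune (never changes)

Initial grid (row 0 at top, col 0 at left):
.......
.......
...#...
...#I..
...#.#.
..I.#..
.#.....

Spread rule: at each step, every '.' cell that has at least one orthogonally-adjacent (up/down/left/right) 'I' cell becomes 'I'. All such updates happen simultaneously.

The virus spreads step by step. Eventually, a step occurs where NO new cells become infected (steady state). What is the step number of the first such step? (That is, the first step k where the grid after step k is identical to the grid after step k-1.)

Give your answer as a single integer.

Answer: 8

Derivation:
Step 0 (initial): 2 infected
Step 1: +7 new -> 9 infected
Step 2: +7 new -> 16 infected
Step 3: +10 new -> 26 infected
Step 4: +8 new -> 34 infected
Step 5: +6 new -> 40 infected
Step 6: +2 new -> 42 infected
Step 7: +1 new -> 43 infected
Step 8: +0 new -> 43 infected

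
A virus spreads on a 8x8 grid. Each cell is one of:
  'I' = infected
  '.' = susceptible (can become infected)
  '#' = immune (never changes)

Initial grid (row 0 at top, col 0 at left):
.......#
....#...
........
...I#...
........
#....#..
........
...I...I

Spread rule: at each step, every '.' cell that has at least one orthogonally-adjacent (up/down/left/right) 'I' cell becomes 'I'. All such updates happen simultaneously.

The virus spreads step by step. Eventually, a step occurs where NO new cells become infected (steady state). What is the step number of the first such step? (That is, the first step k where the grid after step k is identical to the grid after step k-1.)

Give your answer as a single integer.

Answer: 7

Derivation:
Step 0 (initial): 3 infected
Step 1: +8 new -> 11 infected
Step 2: +13 new -> 24 infected
Step 3: +14 new -> 38 infected
Step 4: +12 new -> 50 infected
Step 5: +6 new -> 56 infected
Step 6: +3 new -> 59 infected
Step 7: +0 new -> 59 infected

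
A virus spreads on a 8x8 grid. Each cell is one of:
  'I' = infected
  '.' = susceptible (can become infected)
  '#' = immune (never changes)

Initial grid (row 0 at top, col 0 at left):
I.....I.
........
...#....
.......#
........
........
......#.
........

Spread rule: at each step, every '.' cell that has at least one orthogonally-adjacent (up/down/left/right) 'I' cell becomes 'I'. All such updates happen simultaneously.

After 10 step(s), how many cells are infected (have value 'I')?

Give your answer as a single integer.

Step 0 (initial): 2 infected
Step 1: +5 new -> 7 infected
Step 2: +7 new -> 14 infected
Step 3: +8 new -> 22 infected
Step 4: +7 new -> 29 infected
Step 5: +7 new -> 36 infected
Step 6: +7 new -> 43 infected
Step 7: +7 new -> 50 infected
Step 8: +6 new -> 56 infected
Step 9: +4 new -> 60 infected
Step 10: +1 new -> 61 infected

Answer: 61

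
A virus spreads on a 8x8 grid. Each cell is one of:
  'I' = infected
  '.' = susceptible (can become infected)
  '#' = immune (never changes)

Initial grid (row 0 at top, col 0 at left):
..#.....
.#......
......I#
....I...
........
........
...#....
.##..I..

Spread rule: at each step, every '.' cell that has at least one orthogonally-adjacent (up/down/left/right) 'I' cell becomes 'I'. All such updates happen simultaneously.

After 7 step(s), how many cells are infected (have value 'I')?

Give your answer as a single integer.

Step 0 (initial): 3 infected
Step 1: +10 new -> 13 infected
Step 2: +16 new -> 29 infected
Step 3: +11 new -> 40 infected
Step 4: +7 new -> 47 infected
Step 5: +4 new -> 51 infected
Step 6: +3 new -> 54 infected
Step 7: +2 new -> 56 infected

Answer: 56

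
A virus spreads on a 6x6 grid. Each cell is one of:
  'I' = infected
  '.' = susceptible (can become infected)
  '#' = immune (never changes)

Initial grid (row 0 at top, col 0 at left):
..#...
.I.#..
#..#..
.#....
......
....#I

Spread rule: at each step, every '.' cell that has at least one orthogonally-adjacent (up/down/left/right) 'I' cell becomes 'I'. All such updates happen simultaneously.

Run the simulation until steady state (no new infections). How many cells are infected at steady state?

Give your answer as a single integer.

Answer: 30

Derivation:
Step 0 (initial): 2 infected
Step 1: +5 new -> 7 infected
Step 2: +4 new -> 11 infected
Step 3: +4 new -> 15 infected
Step 4: +5 new -> 20 infected
Step 5: +4 new -> 24 infected
Step 6: +3 new -> 27 infected
Step 7: +3 new -> 30 infected
Step 8: +0 new -> 30 infected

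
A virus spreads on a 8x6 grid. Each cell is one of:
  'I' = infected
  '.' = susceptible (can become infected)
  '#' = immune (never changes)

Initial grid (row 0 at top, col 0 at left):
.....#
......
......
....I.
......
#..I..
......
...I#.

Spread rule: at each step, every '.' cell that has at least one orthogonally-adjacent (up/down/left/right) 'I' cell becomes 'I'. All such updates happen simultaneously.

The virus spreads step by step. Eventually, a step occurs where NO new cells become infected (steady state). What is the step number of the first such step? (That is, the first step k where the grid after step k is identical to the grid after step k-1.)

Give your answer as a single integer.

Step 0 (initial): 3 infected
Step 1: +9 new -> 12 infected
Step 2: +11 new -> 23 infected
Step 3: +9 new -> 32 infected
Step 4: +7 new -> 39 infected
Step 5: +3 new -> 42 infected
Step 6: +2 new -> 44 infected
Step 7: +1 new -> 45 infected
Step 8: +0 new -> 45 infected

Answer: 8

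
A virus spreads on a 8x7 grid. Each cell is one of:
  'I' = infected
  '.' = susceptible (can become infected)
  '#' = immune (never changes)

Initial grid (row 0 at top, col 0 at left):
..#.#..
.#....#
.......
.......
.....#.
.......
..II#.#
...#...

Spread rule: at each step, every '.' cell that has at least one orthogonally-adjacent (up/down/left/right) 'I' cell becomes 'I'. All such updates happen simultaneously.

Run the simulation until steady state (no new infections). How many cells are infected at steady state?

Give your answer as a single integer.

Answer: 48

Derivation:
Step 0 (initial): 2 infected
Step 1: +4 new -> 6 infected
Step 2: +6 new -> 12 infected
Step 3: +7 new -> 19 infected
Step 4: +7 new -> 26 infected
Step 5: +8 new -> 34 infected
Step 6: +7 new -> 41 infected
Step 7: +3 new -> 44 infected
Step 8: +2 new -> 46 infected
Step 9: +2 new -> 48 infected
Step 10: +0 new -> 48 infected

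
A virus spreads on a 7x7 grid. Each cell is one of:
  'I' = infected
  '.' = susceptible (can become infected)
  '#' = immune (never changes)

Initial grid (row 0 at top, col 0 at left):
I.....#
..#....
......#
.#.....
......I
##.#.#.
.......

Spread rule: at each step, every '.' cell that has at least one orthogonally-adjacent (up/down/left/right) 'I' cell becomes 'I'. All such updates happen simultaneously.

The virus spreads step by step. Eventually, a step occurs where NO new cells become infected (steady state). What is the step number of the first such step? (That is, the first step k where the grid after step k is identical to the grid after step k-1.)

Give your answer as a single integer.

Step 0 (initial): 2 infected
Step 1: +5 new -> 7 infected
Step 2: +6 new -> 13 infected
Step 3: +8 new -> 21 infected
Step 4: +9 new -> 30 infected
Step 5: +8 new -> 38 infected
Step 6: +1 new -> 39 infected
Step 7: +1 new -> 40 infected
Step 8: +1 new -> 41 infected
Step 9: +0 new -> 41 infected

Answer: 9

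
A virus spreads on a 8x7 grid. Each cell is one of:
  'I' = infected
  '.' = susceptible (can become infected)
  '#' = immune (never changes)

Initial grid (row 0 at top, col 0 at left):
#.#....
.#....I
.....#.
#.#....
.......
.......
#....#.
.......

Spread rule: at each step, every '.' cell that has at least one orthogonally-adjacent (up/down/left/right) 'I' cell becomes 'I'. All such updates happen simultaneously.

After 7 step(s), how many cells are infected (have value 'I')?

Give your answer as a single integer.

Step 0 (initial): 1 infected
Step 1: +3 new -> 4 infected
Step 2: +3 new -> 7 infected
Step 3: +5 new -> 12 infected
Step 4: +6 new -> 18 infected
Step 5: +5 new -> 23 infected
Step 6: +4 new -> 27 infected
Step 7: +6 new -> 33 infected

Answer: 33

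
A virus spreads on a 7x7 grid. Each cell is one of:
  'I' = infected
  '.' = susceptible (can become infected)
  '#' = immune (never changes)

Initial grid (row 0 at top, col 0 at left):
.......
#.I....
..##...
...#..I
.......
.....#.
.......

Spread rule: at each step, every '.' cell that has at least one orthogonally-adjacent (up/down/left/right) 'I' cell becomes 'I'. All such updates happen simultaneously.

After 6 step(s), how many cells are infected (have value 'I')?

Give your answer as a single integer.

Answer: 42

Derivation:
Step 0 (initial): 2 infected
Step 1: +6 new -> 8 infected
Step 2: +9 new -> 17 infected
Step 3: +9 new -> 26 infected
Step 4: +7 new -> 33 infected
Step 5: +5 new -> 38 infected
Step 6: +4 new -> 42 infected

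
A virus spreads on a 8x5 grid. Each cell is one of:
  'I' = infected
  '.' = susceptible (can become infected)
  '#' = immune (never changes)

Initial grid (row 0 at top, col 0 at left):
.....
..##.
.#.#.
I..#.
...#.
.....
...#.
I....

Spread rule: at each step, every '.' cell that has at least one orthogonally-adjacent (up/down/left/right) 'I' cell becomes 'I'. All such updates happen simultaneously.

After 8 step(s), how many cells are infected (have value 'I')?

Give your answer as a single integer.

Answer: 32

Derivation:
Step 0 (initial): 2 infected
Step 1: +5 new -> 7 infected
Step 2: +6 new -> 13 infected
Step 3: +7 new -> 20 infected
Step 4: +3 new -> 23 infected
Step 5: +3 new -> 26 infected
Step 6: +2 new -> 28 infected
Step 7: +2 new -> 30 infected
Step 8: +2 new -> 32 infected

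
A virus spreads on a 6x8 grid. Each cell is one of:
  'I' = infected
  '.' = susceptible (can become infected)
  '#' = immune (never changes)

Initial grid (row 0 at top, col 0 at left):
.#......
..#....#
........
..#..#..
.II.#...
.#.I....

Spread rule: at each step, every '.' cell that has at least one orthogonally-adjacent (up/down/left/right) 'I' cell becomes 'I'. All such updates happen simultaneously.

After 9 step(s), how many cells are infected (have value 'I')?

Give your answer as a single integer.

Answer: 41

Derivation:
Step 0 (initial): 3 infected
Step 1: +5 new -> 8 infected
Step 2: +5 new -> 13 infected
Step 3: +7 new -> 20 infected
Step 4: +5 new -> 25 infected
Step 5: +6 new -> 31 infected
Step 6: +5 new -> 36 infected
Step 7: +3 new -> 39 infected
Step 8: +1 new -> 40 infected
Step 9: +1 new -> 41 infected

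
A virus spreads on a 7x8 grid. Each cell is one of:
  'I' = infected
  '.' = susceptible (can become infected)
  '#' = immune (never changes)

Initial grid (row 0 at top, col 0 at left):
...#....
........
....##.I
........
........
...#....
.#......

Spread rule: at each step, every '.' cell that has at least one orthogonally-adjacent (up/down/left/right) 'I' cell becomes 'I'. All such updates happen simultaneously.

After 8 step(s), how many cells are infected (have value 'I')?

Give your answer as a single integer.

Answer: 44

Derivation:
Step 0 (initial): 1 infected
Step 1: +3 new -> 4 infected
Step 2: +4 new -> 8 infected
Step 3: +5 new -> 13 infected
Step 4: +6 new -> 19 infected
Step 5: +6 new -> 25 infected
Step 6: +6 new -> 31 infected
Step 7: +6 new -> 37 infected
Step 8: +7 new -> 44 infected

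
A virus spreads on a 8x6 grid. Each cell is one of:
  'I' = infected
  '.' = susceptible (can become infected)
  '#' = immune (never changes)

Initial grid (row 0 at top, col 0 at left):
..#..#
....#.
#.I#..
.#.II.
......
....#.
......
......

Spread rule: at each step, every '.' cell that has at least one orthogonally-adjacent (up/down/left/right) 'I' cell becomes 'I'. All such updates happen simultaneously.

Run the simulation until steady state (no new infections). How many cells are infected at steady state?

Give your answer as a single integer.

Answer: 41

Derivation:
Step 0 (initial): 3 infected
Step 1: +7 new -> 10 infected
Step 2: +6 new -> 16 infected
Step 3: +8 new -> 24 infected
Step 4: +8 new -> 32 infected
Step 5: +6 new -> 38 infected
Step 6: +2 new -> 40 infected
Step 7: +1 new -> 41 infected
Step 8: +0 new -> 41 infected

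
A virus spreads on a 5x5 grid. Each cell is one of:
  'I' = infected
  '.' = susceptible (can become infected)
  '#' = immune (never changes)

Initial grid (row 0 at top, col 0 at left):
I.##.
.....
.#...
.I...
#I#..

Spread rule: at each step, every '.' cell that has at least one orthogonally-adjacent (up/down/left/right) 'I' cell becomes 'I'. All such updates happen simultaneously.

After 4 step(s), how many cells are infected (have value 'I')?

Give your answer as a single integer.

Step 0 (initial): 3 infected
Step 1: +4 new -> 7 infected
Step 2: +4 new -> 11 infected
Step 3: +4 new -> 15 infected
Step 4: +3 new -> 18 infected

Answer: 18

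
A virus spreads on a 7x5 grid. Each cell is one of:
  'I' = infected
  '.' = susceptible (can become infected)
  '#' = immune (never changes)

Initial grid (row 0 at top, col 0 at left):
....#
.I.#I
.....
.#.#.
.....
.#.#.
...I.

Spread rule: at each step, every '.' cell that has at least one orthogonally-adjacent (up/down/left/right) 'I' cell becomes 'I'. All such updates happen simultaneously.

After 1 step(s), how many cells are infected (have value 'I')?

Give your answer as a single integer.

Answer: 10

Derivation:
Step 0 (initial): 3 infected
Step 1: +7 new -> 10 infected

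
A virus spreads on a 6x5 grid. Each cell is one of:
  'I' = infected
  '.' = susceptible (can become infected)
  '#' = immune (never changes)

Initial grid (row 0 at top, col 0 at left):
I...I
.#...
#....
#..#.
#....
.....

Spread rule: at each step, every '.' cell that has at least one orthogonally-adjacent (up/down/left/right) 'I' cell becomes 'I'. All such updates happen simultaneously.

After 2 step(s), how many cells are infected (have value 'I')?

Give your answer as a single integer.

Answer: 9

Derivation:
Step 0 (initial): 2 infected
Step 1: +4 new -> 6 infected
Step 2: +3 new -> 9 infected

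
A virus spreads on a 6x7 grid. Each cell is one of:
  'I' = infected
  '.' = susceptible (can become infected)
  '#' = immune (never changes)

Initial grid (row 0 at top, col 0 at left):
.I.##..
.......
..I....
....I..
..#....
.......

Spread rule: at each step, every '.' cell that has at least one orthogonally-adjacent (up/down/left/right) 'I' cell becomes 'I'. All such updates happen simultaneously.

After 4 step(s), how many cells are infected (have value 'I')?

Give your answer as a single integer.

Step 0 (initial): 3 infected
Step 1: +11 new -> 14 infected
Step 2: +10 new -> 24 infected
Step 3: +7 new -> 31 infected
Step 4: +6 new -> 37 infected

Answer: 37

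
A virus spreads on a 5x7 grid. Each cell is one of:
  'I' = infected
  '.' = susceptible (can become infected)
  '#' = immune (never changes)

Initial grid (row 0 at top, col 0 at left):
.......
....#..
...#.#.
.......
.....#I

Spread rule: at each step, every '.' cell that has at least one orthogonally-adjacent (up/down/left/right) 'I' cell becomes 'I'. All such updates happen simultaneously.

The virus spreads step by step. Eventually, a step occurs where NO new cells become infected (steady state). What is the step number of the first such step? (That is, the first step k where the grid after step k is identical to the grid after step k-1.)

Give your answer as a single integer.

Step 0 (initial): 1 infected
Step 1: +1 new -> 2 infected
Step 2: +2 new -> 4 infected
Step 3: +2 new -> 6 infected
Step 4: +5 new -> 11 infected
Step 5: +3 new -> 14 infected
Step 6: +4 new -> 18 infected
Step 7: +5 new -> 23 infected
Step 8: +5 new -> 28 infected
Step 9: +2 new -> 30 infected
Step 10: +1 new -> 31 infected
Step 11: +0 new -> 31 infected

Answer: 11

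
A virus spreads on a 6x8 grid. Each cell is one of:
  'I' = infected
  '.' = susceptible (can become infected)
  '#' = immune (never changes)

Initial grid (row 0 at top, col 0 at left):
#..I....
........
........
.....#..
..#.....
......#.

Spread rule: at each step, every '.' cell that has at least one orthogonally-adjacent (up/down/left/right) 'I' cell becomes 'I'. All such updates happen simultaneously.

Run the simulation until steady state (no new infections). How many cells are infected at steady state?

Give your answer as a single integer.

Answer: 44

Derivation:
Step 0 (initial): 1 infected
Step 1: +3 new -> 4 infected
Step 2: +5 new -> 9 infected
Step 3: +6 new -> 15 infected
Step 4: +8 new -> 23 infected
Step 5: +6 new -> 29 infected
Step 6: +7 new -> 36 infected
Step 7: +5 new -> 41 infected
Step 8: +2 new -> 43 infected
Step 9: +1 new -> 44 infected
Step 10: +0 new -> 44 infected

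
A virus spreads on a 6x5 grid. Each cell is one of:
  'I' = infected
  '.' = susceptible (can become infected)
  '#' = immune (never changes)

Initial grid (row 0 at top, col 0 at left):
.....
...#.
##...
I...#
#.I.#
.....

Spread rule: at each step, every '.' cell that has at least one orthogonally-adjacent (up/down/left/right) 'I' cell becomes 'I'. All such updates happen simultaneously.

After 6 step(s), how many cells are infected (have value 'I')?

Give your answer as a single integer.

Step 0 (initial): 2 infected
Step 1: +5 new -> 7 infected
Step 2: +4 new -> 11 infected
Step 3: +4 new -> 15 infected
Step 4: +3 new -> 18 infected
Step 5: +4 new -> 22 infected
Step 6: +2 new -> 24 infected

Answer: 24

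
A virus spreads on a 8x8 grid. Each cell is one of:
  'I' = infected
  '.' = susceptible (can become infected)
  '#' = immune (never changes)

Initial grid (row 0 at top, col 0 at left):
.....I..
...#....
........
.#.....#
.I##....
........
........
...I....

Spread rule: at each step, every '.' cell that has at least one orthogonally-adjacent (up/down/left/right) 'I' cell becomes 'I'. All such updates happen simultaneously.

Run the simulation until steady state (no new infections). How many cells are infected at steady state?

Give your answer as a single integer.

Step 0 (initial): 3 infected
Step 1: +8 new -> 11 infected
Step 2: +14 new -> 25 infected
Step 3: +11 new -> 36 infected
Step 4: +13 new -> 49 infected
Step 5: +7 new -> 56 infected
Step 6: +3 new -> 59 infected
Step 7: +0 new -> 59 infected

Answer: 59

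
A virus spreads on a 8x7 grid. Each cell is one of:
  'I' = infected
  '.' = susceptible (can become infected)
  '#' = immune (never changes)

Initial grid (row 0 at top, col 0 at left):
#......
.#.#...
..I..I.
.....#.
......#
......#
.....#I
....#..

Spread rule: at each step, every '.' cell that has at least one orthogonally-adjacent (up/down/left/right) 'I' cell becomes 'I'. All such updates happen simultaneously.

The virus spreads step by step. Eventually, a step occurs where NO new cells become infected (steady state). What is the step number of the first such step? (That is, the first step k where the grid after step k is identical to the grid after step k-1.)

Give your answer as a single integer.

Step 0 (initial): 3 infected
Step 1: +8 new -> 11 infected
Step 2: +11 new -> 22 infected
Step 3: +10 new -> 32 infected
Step 4: +6 new -> 38 infected
Step 5: +6 new -> 44 infected
Step 6: +3 new -> 47 infected
Step 7: +1 new -> 48 infected
Step 8: +0 new -> 48 infected

Answer: 8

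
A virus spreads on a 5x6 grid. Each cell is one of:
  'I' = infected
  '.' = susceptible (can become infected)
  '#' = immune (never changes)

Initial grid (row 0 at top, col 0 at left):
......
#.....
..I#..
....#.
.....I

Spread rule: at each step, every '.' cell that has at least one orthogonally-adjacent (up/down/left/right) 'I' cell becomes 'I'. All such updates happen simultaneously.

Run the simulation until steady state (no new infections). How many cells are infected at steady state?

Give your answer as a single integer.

Answer: 27

Derivation:
Step 0 (initial): 2 infected
Step 1: +5 new -> 7 infected
Step 2: +9 new -> 16 infected
Step 3: +7 new -> 23 infected
Step 4: +4 new -> 27 infected
Step 5: +0 new -> 27 infected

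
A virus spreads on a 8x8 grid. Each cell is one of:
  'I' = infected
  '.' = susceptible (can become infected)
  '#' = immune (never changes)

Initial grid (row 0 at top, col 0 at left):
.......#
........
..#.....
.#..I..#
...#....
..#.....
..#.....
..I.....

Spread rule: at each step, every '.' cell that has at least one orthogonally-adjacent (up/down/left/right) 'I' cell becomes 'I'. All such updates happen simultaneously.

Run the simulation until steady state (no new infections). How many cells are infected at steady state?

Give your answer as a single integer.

Answer: 57

Derivation:
Step 0 (initial): 2 infected
Step 1: +6 new -> 8 infected
Step 2: +11 new -> 19 infected
Step 3: +12 new -> 31 infected
Step 4: +11 new -> 42 infected
Step 5: +8 new -> 50 infected
Step 6: +5 new -> 55 infected
Step 7: +2 new -> 57 infected
Step 8: +0 new -> 57 infected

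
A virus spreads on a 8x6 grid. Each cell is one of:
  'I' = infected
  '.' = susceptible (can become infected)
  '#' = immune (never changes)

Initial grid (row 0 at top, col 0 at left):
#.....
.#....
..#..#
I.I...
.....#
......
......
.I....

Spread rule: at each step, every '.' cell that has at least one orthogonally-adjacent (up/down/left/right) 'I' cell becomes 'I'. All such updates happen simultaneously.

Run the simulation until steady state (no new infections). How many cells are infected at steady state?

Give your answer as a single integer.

Step 0 (initial): 3 infected
Step 1: +8 new -> 11 infected
Step 2: +12 new -> 23 infected
Step 3: +7 new -> 30 infected
Step 4: +6 new -> 36 infected
Step 5: +5 new -> 41 infected
Step 6: +2 new -> 43 infected
Step 7: +0 new -> 43 infected

Answer: 43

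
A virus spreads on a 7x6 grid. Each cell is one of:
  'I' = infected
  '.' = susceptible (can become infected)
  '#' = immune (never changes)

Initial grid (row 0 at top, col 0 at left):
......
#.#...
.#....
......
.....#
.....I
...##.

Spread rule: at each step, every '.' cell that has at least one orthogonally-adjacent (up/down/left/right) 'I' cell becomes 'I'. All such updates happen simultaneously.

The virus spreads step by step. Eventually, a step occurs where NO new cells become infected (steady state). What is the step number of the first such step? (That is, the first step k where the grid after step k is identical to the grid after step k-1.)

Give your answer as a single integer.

Answer: 11

Derivation:
Step 0 (initial): 1 infected
Step 1: +2 new -> 3 infected
Step 2: +2 new -> 5 infected
Step 3: +3 new -> 8 infected
Step 4: +6 new -> 14 infected
Step 5: +7 new -> 21 infected
Step 6: +7 new -> 28 infected
Step 7: +3 new -> 31 infected
Step 8: +2 new -> 33 infected
Step 9: +1 new -> 34 infected
Step 10: +2 new -> 36 infected
Step 11: +0 new -> 36 infected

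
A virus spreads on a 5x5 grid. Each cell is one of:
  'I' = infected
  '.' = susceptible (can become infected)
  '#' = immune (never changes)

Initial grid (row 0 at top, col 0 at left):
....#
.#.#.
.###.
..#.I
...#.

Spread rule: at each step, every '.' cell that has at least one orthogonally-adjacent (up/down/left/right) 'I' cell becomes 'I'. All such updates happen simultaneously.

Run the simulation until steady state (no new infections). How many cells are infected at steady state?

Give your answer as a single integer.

Step 0 (initial): 1 infected
Step 1: +3 new -> 4 infected
Step 2: +1 new -> 5 infected
Step 3: +0 new -> 5 infected

Answer: 5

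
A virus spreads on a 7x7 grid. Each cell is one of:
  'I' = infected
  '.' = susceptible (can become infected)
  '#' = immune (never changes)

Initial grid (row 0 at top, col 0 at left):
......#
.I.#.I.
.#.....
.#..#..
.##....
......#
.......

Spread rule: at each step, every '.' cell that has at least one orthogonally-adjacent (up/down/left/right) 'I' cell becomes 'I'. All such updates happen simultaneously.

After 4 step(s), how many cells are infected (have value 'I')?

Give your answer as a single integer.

Step 0 (initial): 2 infected
Step 1: +7 new -> 9 infected
Step 2: +8 new -> 17 infected
Step 3: +6 new -> 23 infected
Step 4: +5 new -> 28 infected

Answer: 28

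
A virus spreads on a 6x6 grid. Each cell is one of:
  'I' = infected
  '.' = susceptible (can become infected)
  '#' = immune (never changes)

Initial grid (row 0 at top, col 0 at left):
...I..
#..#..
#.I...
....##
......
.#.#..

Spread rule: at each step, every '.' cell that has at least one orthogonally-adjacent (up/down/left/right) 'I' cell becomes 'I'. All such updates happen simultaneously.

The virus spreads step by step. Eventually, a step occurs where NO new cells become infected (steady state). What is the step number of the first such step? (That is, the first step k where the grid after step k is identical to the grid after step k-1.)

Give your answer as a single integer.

Answer: 7

Derivation:
Step 0 (initial): 2 infected
Step 1: +6 new -> 8 infected
Step 2: +8 new -> 16 infected
Step 3: +7 new -> 23 infected
Step 4: +2 new -> 25 infected
Step 5: +3 new -> 28 infected
Step 6: +1 new -> 29 infected
Step 7: +0 new -> 29 infected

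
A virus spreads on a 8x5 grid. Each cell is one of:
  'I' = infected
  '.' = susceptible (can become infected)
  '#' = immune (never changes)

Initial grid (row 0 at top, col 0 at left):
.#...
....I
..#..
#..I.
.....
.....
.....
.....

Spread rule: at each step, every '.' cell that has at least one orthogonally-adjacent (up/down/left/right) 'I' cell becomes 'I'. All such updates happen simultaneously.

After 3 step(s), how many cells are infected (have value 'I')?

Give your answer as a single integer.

Answer: 22

Derivation:
Step 0 (initial): 2 infected
Step 1: +7 new -> 9 infected
Step 2: +6 new -> 15 infected
Step 3: +7 new -> 22 infected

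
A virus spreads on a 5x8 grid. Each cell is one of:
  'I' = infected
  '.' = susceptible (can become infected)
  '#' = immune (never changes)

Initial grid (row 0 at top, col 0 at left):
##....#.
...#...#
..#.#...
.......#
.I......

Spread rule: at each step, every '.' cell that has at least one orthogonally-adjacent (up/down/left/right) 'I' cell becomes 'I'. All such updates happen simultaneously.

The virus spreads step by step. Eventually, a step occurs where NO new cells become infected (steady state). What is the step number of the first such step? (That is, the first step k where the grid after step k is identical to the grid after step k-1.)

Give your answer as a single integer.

Answer: 9

Derivation:
Step 0 (initial): 1 infected
Step 1: +3 new -> 4 infected
Step 2: +4 new -> 8 infected
Step 3: +4 new -> 12 infected
Step 4: +5 new -> 17 infected
Step 5: +3 new -> 20 infected
Step 6: +4 new -> 24 infected
Step 7: +3 new -> 27 infected
Step 8: +4 new -> 31 infected
Step 9: +0 new -> 31 infected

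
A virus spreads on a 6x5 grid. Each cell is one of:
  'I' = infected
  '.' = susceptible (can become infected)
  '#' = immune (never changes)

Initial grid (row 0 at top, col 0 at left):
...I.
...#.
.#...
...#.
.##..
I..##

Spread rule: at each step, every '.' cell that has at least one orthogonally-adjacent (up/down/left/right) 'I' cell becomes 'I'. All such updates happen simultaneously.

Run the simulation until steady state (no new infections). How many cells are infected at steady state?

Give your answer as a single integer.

Answer: 23

Derivation:
Step 0 (initial): 2 infected
Step 1: +4 new -> 6 infected
Step 2: +5 new -> 11 infected
Step 3: +6 new -> 17 infected
Step 4: +4 new -> 21 infected
Step 5: +1 new -> 22 infected
Step 6: +1 new -> 23 infected
Step 7: +0 new -> 23 infected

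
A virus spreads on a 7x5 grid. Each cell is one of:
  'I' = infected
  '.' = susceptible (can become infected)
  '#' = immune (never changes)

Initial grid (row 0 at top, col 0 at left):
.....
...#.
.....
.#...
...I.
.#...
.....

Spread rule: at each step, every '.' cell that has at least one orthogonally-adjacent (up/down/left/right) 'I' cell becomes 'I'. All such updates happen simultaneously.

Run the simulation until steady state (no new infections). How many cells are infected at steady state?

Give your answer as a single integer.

Answer: 32

Derivation:
Step 0 (initial): 1 infected
Step 1: +4 new -> 5 infected
Step 2: +7 new -> 12 infected
Step 3: +5 new -> 17 infected
Step 4: +6 new -> 23 infected
Step 5: +5 new -> 28 infected
Step 6: +3 new -> 31 infected
Step 7: +1 new -> 32 infected
Step 8: +0 new -> 32 infected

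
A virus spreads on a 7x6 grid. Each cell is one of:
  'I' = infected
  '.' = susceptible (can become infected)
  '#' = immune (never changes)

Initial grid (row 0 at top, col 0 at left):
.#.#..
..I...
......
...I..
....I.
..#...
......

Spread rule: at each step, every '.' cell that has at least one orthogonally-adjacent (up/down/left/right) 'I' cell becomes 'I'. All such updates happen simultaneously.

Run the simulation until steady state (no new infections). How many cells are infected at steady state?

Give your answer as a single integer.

Answer: 39

Derivation:
Step 0 (initial): 3 infected
Step 1: +10 new -> 13 infected
Step 2: +10 new -> 23 infected
Step 3: +9 new -> 32 infected
Step 4: +4 new -> 36 infected
Step 5: +2 new -> 38 infected
Step 6: +1 new -> 39 infected
Step 7: +0 new -> 39 infected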